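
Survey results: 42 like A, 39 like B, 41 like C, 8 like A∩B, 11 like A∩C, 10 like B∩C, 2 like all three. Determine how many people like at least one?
|A∪B∪C| = 42+39+41-8-11-10+2 = 95.

Answer: 95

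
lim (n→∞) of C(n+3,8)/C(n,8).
1

Explanation: Both numerator and denominator grow as n^8/8! for large n, so the ratio → 1.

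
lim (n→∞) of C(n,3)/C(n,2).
C(n,3)/C(n,2) = (n-2)/3 → ∞ as n → ∞.

Answer: ∞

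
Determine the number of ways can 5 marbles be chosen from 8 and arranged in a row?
6,720

Solution: P(8,5) = 8!/(8-5)! = 6,720.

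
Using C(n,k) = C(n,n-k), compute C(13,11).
78

Reasoning: C(13,11) = C(13,2) = 78.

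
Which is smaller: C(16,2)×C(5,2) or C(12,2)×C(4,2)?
C(16,2)×C(5,2)=1,200, C(12,2)×C(4,2)=396.
Final answer: C(12,2)×C(4,2)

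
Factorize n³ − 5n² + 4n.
n³ − 5n² + 4n = n(n² − 5n + 4) = n(n − 1)(n − 4).

Answer: n(n − 1)(n − 4)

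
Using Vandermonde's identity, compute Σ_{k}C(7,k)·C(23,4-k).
27,405

= C(7+23,4) = C(30,4) = 27,405.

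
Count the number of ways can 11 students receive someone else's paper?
14,684,570

Working:
Using D(n) = (n-1)[D(n-1) + D(n-2)]:
D(11) = (11-1) × [D(10) + D(9)]
      = 10 × [1334961 + 133496]
      = 10 × 1468457
      = 14,684,570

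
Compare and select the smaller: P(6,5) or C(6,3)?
P(6,5)=720, C(6,3)=20.
Final answer: C(6,3)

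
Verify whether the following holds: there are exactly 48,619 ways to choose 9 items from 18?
False
C(18,9) = 48,620 ≠ 48619.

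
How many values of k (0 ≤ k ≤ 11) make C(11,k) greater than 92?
6

Solution: Row 11 is unimodal and symmetric about k=11/2. C(11,2)=55 ≤ 92; C(11,3)=165 > 92; by symmetry C(11,k) > 92 for k = 3..8. That's 8 - 3 + 1 = 6 values.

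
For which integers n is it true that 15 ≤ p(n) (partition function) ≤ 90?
Tabulating p(n) via p(n) = p(n−1) + p(n−2) − p(n−5) − p(n−7) + …: p(6)=11; p(7)=15; p(8)=22; p(9)=30; p(10)=42; p(11)=56; p(12)=77; p(13)=101. So valid n = 7, 8, 9, 10, 11, 12.

Answer: 7, 8, 9, 10, 11, 12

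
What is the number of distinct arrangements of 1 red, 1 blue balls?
2

Multinomial: 2!/(1! × 1!) = 2.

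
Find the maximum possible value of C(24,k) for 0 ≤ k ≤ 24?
2,704,156

Working:
Maximum at k = 12: C(24,12) = 2,704,156.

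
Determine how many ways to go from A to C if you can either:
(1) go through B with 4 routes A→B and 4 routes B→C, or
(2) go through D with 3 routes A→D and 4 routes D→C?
28
Route via B: 4×4=16. Route via D: 3×4=12. Total: 28.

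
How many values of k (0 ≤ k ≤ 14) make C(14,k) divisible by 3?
Checking C(14,k) mod 3 for k = 0..14: divisible at k = 6, 7, 8. That's 3 values.

Answer: 3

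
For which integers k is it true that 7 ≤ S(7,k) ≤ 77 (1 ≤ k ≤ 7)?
S(7,1)=1; S(7,2)=63; S(7,3)=301; S(7,4)=350; S(7,5)=140; S(7,6)=21; S(7,7)=1. So valid k = 2, 6.

Answer: 2, 6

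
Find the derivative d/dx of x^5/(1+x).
(5x^4(1+x) - x^5)/(1+x)²

Working:
Quotient rule: [5x^{4}(1+x) - x^5]/(1+x)².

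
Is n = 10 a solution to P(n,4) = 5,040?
P(10,4) = 10·9·8·7 = 5,040, which equals 5,040.
Final answer: Yes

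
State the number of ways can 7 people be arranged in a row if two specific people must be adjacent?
1,440

Treat pair as unit: (7-1)! arrangements × 2 internal orders = 1,440.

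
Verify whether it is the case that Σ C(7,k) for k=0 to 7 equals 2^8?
False
Binomial theorem: Σ C(7,k) = (1+1)^7 = 2^7 = 128; RHS 2^8 = 256.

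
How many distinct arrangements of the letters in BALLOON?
1,260

Word has 7 letters (B=1, A=1, L=2, O=2, N=1). Arrangements: 7!/Π(k!) = 1,260.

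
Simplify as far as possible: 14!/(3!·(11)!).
364

Working:
This is C(14,3) = 364.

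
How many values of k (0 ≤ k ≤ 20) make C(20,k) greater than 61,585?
7

Working:
Row 20 is unimodal and symmetric about k=20/2. C(20,6)=38,760 ≤ 61,585; C(20,7)=77,520 > 61,585; by symmetry C(20,k) > 61,585 for k = 7..13. That's 13 - 7 + 1 = 7 values.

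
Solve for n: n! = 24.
4

Explanation: n! is strictly increasing. 2! = 2, 3! = 6, 4! = 24 ✓. So n = 4.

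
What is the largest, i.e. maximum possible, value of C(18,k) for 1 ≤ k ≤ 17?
C(18,k) is maximised at the centre of the row: C(18,9) = 48,620.

Answer: 48,620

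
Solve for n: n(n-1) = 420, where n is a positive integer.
21

Explanation: n² − n − 420 = 0, so n = (1 ± √(1 + 4·420))/2 = (1 ± √1,681)/2 = (1 ± 41)/2, i.e. n = 21 or n = -20. Taking the positive root, n = 21 (check: 21×20 = 420).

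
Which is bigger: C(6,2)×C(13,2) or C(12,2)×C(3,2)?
C(6,2)×C(13,2)

Working:
C(6,2)×C(13,2)=1,170, C(12,2)×C(3,2)=198.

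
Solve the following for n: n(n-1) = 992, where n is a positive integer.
32

n² − n − 992 = 0, so n = (1 ± √(1 + 4·992))/2 = (1 ± √3,969)/2 = (1 ± 63)/2, i.e. n = 32 or n = -31. Taking the positive root, n = 32 (check: 32×31 = 992).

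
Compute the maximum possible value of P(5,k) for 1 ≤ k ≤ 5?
120

P(5,k) increases in k, so maximum at k = 5: 5! = 120.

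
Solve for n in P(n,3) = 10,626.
P(n,3) = n(n−1)(n−2) is increasing in n; n(n−1)(n−2) ≈ (n−1)^3 = 10,626 gives n ≈ 23.0. Check: P(21,3) = 7,980, P(22,3) = 9,240, P(23,3) = 10,626 ✓. So n = 23.
Final answer: 23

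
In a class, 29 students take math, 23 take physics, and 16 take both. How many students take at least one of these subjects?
|A∪B| = |A|+|B|-|A∩B| = 29+23-16 = 36.

Answer: 36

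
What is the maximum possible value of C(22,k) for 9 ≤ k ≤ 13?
705,432

C(22,k) is maximised at the centre of the row: C(22,11) = 705,432.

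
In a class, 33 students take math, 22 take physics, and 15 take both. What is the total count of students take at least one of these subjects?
40

Reasoning: |A∪B| = |A|+|B|-|A∩B| = 33+22-15 = 40.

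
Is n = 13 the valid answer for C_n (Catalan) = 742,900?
C_13 = C(26,13)/(13+1) = 10,400,600/14 = 742,900, which equals 742,900.

Answer: Yes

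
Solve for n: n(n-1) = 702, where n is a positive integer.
27

Explanation: n² − n − 702 = 0, so n = (1 ± √(1 + 4·702))/2 = (1 ± √2,809)/2 = (1 ± 53)/2, i.e. n = 27 or n = -26. Taking the positive root, n = 27 (check: 27×26 = 702).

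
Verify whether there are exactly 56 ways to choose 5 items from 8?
True

Explanation: C(8,5) = 56.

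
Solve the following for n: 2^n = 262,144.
262,144 = 1,024 × 256 = 2^10 × 2^8 = 2^18, so n = 18.
Final answer: 18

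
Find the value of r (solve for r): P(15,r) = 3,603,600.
P(15,r) = 15·14·…·(15−r+1), a product of r factors. Multiplying down from 15: 15 = 15; 15·14 = 210; 15·14·13 = 2,730; 15·14·13·12 = 32,760; 15·14·13·12·11 = 360,360; 15·14·13·12·11·10 = 3,603,600 ✓ (6 factors). So r = 6.
Final answer: 6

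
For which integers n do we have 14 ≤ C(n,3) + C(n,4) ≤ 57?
5, 6

C(4,3)+C(4,4)=5; C(5,3)+C(5,4)=15; C(6,3)+C(6,4)=35; C(7,3)+C(7,4)=70. So valid n = 5, 6.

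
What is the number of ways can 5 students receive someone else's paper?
44

Reasoning: Using D(n) = (n-1)[D(n-1) + D(n-2)]:
D(5) = (5-1) × [D(4) + D(3)]
      = 4 × [9 + 2]
      = 4 × 11
      = 44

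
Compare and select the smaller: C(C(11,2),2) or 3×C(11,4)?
3×C(11,4)

C(C(11,2),2)=1,485, 3×C(11,4)=990.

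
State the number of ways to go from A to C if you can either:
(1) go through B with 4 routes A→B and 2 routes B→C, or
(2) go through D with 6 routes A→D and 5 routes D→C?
38

Route via B: 4×2=8. Route via D: 6×5=30. Total: 38.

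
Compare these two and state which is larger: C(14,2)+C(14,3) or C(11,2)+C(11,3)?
C(14,2)+C(14,3)

Working:
First=455, Second=220.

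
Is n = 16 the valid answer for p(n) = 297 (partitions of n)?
No

Solution: Pentagonal recurrence p(n) = p(n−1) + p(n−2) − p(n−5) − p(n−7) + …: p(16) = p(15) + p(14) − p(11) − p(9) + p(4) + p(1) = 176 + 135 − 56 − 30 + 5 + 1 = 231, which does not equal 297.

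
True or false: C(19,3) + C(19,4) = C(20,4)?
Pascal's identity C(n,k) + C(n,k+1) = C(n+1,k+1): 969 + 3,876 = 4,845 = C(20,4).

Answer: True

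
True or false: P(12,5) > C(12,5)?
True

Solution: P(12,5) = 95,040 and C(12,5) = 792; P(n,r) = r! × C(n,r) so P > C whenever r ≥ 2.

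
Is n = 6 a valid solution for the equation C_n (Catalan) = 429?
No
C_6 = C(12,6)/(6+1) = 924/7 = 132, which does not equal 429.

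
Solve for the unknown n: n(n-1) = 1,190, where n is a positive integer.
n² − n − 1,190 = 0, so n = (1 ± √(1 + 4·1,190))/2 = (1 ± √4,761)/2 = (1 ± 69)/2, i.e. n = 35 or n = -34. Taking the positive root, n = 35 (check: 35×34 = 1,190).
Final answer: 35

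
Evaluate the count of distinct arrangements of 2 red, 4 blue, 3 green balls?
Multinomial: 9!/(2! × 4! × 3!) = 1,260.
Final answer: 1,260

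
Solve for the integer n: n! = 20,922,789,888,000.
16

Reasoning: n! is strictly increasing. 14! = 87,178,291,200, 15! = 1,307,674,368,000, 16! = 20,922,789,888,000 ✓. So n = 16.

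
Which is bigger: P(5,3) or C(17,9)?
C(17,9)

Working:
P(5,3)=60, C(17,9)=24,310.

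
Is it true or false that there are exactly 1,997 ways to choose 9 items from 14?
C(14,9) = 2,002 ≠ 1997.

Answer: False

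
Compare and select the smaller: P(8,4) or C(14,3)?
C(14,3)

Solution: P(8,4)=1,680, C(14,3)=364.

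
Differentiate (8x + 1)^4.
Chain rule: 4(8x+1)^{3} × 8 = 32(8x+1)^{3}.

Answer: 32(8x + 1)^3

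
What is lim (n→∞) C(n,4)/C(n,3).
∞

Working:
C(n,4)/C(n,3) = (n-3)/4 → ∞ as n → ∞.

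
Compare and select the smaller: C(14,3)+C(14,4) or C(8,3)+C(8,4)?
C(8,3)+C(8,4)

First=1,365, Second=126.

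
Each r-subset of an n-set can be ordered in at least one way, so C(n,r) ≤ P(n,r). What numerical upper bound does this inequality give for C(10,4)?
5,040

Working:
P(10,4) = 10·9·8·7 = 5,040, so C(10,4) ≤ 5,040. (The bound is loose by a factor of 4! = 24: C(10,4) = 5,040/24 = 210.)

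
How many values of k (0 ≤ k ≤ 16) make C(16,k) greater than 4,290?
7

Explanation: Row 16 is unimodal and symmetric about k=16/2. C(16,4)=1,820 ≤ 4,290; C(16,5)=4,368 > 4,290; by symmetry C(16,k) > 4,290 for k = 5..11. That's 11 - 5 + 1 = 7 values.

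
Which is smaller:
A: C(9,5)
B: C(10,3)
B

Working:
A=C(9,5)=126, B=C(10,3)=120.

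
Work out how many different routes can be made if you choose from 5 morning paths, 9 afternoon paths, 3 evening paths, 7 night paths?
945

By the multiplication principle: 5 × 9 × 3 × 7 = 945.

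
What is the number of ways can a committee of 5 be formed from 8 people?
56

Reasoning: C(8,5) = 8! / (5! × (8-5)!)
         = 8! / (5! × 3!)
         = 56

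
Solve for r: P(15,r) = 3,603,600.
P(15,r) = 15·14·…·(15−r+1), a product of r factors. Multiplying down from 15: 15 = 15; 15·14 = 210; 15·14·13 = 2,730; 15·14·13·12 = 32,760; 15·14·13·12·11 = 360,360; 15·14·13·12·11·10 = 3,603,600 ✓ (6 factors). So r = 6.

Answer: 6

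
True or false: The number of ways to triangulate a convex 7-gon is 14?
Triangulations of a convex 7-gon are counted by the Catalan number C_5: C_5 = C(10,5)/(5+1) = 252/6 = 42.

Answer: False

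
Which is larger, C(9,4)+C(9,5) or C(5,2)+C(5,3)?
C(9,4)+C(9,5)

Working:
First=252, Second=20.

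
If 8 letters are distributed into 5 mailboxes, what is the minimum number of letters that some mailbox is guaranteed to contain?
2

Solution: Pigeonhole: ⌈8/5⌉ = 2.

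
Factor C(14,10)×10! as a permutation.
P(14,10)

C(14,10)×10! = [14!/(10!(4)!)]×10! = 14!/(4)! = P(14,10) = 3,632,428,800.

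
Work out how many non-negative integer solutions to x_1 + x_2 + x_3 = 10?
66

Working:
C(10+3-1, 3-1) = 66.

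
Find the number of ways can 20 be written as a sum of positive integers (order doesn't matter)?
627

Solution: Pentagonal recurrence p(n) = p(n−1) + p(n−2) − p(n−5) − p(n−7) + …: p(20) = p(19) + p(18) − p(15) − p(13) + p(8) + p(5) = 490 + 385 − 176 − 101 + 22 + 7 = 627.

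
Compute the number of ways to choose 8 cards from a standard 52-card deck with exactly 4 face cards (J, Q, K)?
45,238,050

Solution: 12 face cards and 40 non-face cards: C(12,4) × C(40,4) = 495 × 91,390 = 45,238,050.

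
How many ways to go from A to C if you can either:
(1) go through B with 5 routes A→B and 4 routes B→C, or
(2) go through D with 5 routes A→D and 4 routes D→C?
Route via B: 5×4=20. Route via D: 5×4=20. Total: 40.

Answer: 40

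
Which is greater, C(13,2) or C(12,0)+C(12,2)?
C(13,2)=78; C(12,0)+C(12,2)=1+66=67.
Final answer: C(13,2)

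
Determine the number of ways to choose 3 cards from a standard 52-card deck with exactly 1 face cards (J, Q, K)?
12 face cards and 40 non-face cards: C(12,1) × C(40,2) = 12 × 780 = 9,360.
Final answer: 9,360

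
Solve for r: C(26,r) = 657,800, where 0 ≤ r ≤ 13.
7

Solution: C(26,r) is increasing for 0 ≤ r ≤ 13. Stepping up (C(26,r+1) = C(26,r)·(26−r)/(r+1)): C(26,1) = 26, C(26,2) = 325, C(26,3) = 2,600, C(26,4) = 14,950, C(26,5) = 65,780, C(26,6) = 230,230, C(26,7) = 657,800 ✓. So r = 7.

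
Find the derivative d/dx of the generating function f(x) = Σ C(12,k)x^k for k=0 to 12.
Σ k·C(12,k)x^(k-1) for k=1 to 12

Term-by-term differentiation gives Σ k·C(12,k)x^{k-1} for k=1 to 12.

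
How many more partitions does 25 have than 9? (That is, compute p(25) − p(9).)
Pentagonal recurrence p(n) = p(n−1) + p(n−2) − p(n−5) − p(n−7) + …: p(25) = p(24) + p(23) − p(20) − p(18) + p(13) + p(10) − p(3) = 1,575 + 1,255 − 627 − 385 + 101 + 42 − 3 = 1,958.
p(9) = p(8) + p(7) − p(4) − p(2) = 22 + 15 − 5 − 2 = 30.
Difference = 1,958 − 30 = 1,928.

Answer: 1,928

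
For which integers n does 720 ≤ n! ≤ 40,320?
6, 7, 8

Working:
n! is strictly increasing; 6! = 720 and 8! = 40,320, so valid n = 6, 7, 8.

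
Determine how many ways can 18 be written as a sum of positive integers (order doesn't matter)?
385
Pentagonal recurrence p(n) = p(n−1) + p(n−2) − p(n−5) − p(n−7) + …: p(18) = p(17) + p(16) − p(13) − p(11) + p(6) + p(3) = 297 + 231 − 101 − 56 + 11 + 3 = 385.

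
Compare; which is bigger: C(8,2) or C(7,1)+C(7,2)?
By Pascal's identity: C(8,2) = C(7,1)+C(7,2) = 28. Equal.
Final answer: Equal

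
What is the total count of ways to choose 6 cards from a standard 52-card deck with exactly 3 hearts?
2,613,754

13 hearts and 39 non-hearts: C(13,3) × C(39,3) = 286 × 9139 = 2,613,754.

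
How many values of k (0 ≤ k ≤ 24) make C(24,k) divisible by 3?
16

Checking C(24,k) mod 3 for k = 0..24: divisible at k = 1, 2, 4, 5, 7, 8, 10, 11, 13, 14, 16, 17, 19, 20, 22, 23. That's 16 values.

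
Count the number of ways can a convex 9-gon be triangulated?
Using the Catalan number formula: C_n = C(2n, n) / (n+1)
C_7 = C(14, 7) / (7+1)
     = 3432 / 8
     = 429

Answer: 429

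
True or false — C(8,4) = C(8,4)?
True
Symmetry C(n,k) = C(n,n-k): C(8,4) = 70 and C(8,4) = 70. Both sides agree, so the statement holds.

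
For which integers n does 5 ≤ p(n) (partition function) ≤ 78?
4, 5, 6, 7, 8, 9, 10, 11, 12
Tabulating p(n) via p(n) = p(n−1) + p(n−2) − p(n−5) − p(n−7) + …: p(3)=3; p(4)=5; p(5)=7; p(6)=11; p(7)=15; p(8)=22; p(9)=30; p(10)=42; p(11)=56; p(12)=77; p(13)=101. So valid n = 4, 5, 6, 7, 8, 9, 10, 11, 12.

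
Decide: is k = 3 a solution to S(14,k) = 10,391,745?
No

Explanation: S(14,3) = 3·S(13,3) + S(13,2) = 3·261,625 + 4,095 = 788,970, which does not equal 10,391,745.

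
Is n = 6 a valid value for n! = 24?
No

Solution: 6! = 6·5! = 6·120 = 720, which does not equal 24.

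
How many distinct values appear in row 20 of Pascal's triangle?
11

Solution: Row 20 has entries C(20,0)..C(20,20); by symmetry C(20,k)=C(20,20-k), giving 11 distinct values.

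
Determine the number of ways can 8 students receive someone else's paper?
Using D(n) = (n-1)[D(n-1) + D(n-2)]:
D(8) = (8-1) × [D(7) + D(6)]
      = 7 × [1854 + 265]
      = 7 × 2119
      = 14,833
Final answer: 14,833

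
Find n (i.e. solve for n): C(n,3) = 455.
15

Explanation: C(n,3) = n(n−1)(n−2)/3! is increasing in n, and n(n−1)(n−2) = 3!·455 = 2,730 ≈ (n−1)^3 gives n ≈ 15.0. Check: C(13,3) = 286, C(14,3) = 364, C(15,3) = 455 ✓. So n = 15.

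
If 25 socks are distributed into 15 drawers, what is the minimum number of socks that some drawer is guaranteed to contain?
2
Pigeonhole: ⌈25/15⌉ = 2.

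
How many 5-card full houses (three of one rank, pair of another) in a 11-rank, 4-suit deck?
Triple rank: 11. Triple suits: C(4,3)=4. Pair rank: 10. Pair suits: C(4,2)=6. Total: 2,640.

Answer: 2,640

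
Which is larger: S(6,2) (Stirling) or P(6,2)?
S(6,2) = 2·S(5,2) + S(5,1) = 2·15 + 1 = 31; P(6,2) = 30.
Final answer: S(6,2)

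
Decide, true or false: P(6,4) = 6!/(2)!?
True

Working:
Permutation formula P(n,k) = n!/(n-k)!: 6!/2! = 720/2 = 360 = P(6,4). The statement holds.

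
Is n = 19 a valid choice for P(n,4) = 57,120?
P(19,4) = 19·18·17·16 = 93,024, which does not equal 57,120.

Answer: No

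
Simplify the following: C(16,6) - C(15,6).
C(16,6) - C(15,6) = C(15,5) = 3,003.

Answer: 3,003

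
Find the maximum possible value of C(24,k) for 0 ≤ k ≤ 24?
Maximum at k = 12: C(24,12) = 2,704,156.
Final answer: 2,704,156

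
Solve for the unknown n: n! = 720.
n! is strictly increasing. 4! = 24, 5! = 120, 6! = 720 ✓. So n = 6.
Final answer: 6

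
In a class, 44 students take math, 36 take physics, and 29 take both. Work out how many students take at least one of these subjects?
51

|A∪B| = |A|+|B|-|A∩B| = 44+36-29 = 51.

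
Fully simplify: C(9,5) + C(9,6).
By Pascal's identity: C(10,6) = 210.
Final answer: 210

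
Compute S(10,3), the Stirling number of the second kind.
Using the Stirling recurrence: S(n,k) = k·S(n-1,k) + S(n-1,k-1)
S(10,3) = 3·S(9,3) + S(9,2)
         = 3·3025 + 255
         = 9075 + 255
         = 9,330

Answer: 9,330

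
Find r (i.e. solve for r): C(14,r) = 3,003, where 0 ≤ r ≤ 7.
6

Working:
C(14,r) is increasing for 0 ≤ r ≤ 7. Stepping up (C(14,r+1) = C(14,r)·(14−r)/(r+1)): C(14,1) = 14, C(14,2) = 91, C(14,3) = 364, C(14,4) = 1,001, C(14,5) = 2,002, C(14,6) = 3,003 ✓. So r = 6.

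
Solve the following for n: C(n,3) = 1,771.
23

Explanation: C(n,3) = n(n−1)(n−2)/3! is increasing in n, and n(n−1)(n−2) = 3!·1,771 = 10,626 ≈ (n−1)^3 gives n ≈ 23.0. Check: C(21,3) = 1,330, C(22,3) = 1,540, C(23,3) = 1,771 ✓. So n = 23.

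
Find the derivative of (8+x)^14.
14(8+x)^13

Reasoning: Using the power rule: d/dx (8+x)^14 = 14(8+x)^{13}.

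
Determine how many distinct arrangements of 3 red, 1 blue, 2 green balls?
60

Working:
Multinomial: 6!/(3! × 1! × 2!) = 60.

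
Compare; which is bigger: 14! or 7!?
14!

Reasoning: 14!=87,178,291,200, 7!=5,040. 14! > 7!.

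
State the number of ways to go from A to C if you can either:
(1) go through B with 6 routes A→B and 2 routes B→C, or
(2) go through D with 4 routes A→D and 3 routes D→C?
Route via B: 6×2=12. Route via D: 4×3=12. Total: 24.
Final answer: 24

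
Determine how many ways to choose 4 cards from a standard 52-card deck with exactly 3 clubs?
11,154

Reasoning: 13 clubs and 39 non-clubs: C(13,3) × C(39,1) = 286 × 39 = 11,154.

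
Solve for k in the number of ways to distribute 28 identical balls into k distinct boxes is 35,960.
5

Stars and bars: the count is C(28+k−1, k−1), increasing in k. k=3: C(30,2) = 435, k=4: C(31,3) = 4,495, k=5: C(32,4) = 35,960 ✓. So k = 5.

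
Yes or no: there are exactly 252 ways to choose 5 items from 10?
Yes

Working:
C(10,5) = 252.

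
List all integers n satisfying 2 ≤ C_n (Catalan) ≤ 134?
C_1=1; C_2=2; C_3=5; C_4=14; C_5=42; C_6=132; C_7=429. So valid n = 2, 3, 4, 5, 6.
Final answer: 2, 3, 4, 5, 6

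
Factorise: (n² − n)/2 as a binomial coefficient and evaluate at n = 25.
C(n,2); C(25,2) = 300

Explanation: (n² − n)/2 = n(n−1)/2 = C(n,2). At n = 25: C(25,2) = 300.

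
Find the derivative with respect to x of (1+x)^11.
Using the power rule: d/dx (1+x)^11 = 11(1+x)^{10}.
Final answer: 11(1+x)^10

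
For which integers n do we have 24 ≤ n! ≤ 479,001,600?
4, 5, 6, 7, 8, 9, 10, 11, 12

Working:
n! is strictly increasing; 4! = 24 and 12! = 479,001,600, so valid n = 4, 5, 6, 7, 8, 9, 10, 11, 12.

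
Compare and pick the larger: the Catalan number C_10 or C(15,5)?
C_10

C_10 = C(20,10)/(10+1) = 184,756/11 = 16,796; C(15,5) = 3,003.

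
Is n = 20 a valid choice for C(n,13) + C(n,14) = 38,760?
No
C(20,13) + C(20,14) = 77,520 + 38,760 = 116,280, which does not equal 38,760.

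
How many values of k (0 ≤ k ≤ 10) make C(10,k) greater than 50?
5

Explanation: Row 10 is unimodal and symmetric about k=10/2. C(10,2)=45 ≤ 50; C(10,3)=120 > 50; by symmetry C(10,k) > 50 for k = 3..7. That's 7 - 3 + 1 = 5 values.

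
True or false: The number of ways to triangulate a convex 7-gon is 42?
True
Triangulations of a convex 7-gon are counted by the Catalan number C_5: C_5 = C(10,5)/(5+1) = 252/6 = 42.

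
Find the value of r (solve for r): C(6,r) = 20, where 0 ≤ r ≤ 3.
3

Working:
C(6,r) is increasing for 0 ≤ r ≤ 3. Stepping up (C(6,r+1) = C(6,r)·(6−r)/(r+1)): C(6,1) = 6, C(6,2) = 15, C(6,3) = 20 ✓. So r = 3.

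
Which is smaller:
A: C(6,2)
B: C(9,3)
A

A=C(6,2)=15, B=C(9,3)=84.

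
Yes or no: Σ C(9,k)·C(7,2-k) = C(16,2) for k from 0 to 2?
Yes

Solution: Vandermonde's identity gives C(16,2) = 120; RHS C(16,2) = 120.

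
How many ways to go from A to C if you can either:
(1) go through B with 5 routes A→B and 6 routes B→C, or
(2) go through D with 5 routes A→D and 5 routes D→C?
55

Solution: Route via B: 5×6=30. Route via D: 5×5=25. Total: 55.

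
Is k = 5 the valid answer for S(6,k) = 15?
Yes

S(6,5) = 5·S(5,5) + S(5,4) = 5·1 + 10 = 15, which equals 15.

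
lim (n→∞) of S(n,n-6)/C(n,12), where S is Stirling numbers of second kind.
10395

Working:
The leading term of S(n,n-6) as a polynomial in n is (11)!!·C(n,12), so the ratio → (11)!! = 10395.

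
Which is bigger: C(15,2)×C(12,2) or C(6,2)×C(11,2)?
C(15,2)×C(12,2)=6,930, C(6,2)×C(11,2)=825.

Answer: C(15,2)×C(12,2)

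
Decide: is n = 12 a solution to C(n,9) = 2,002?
No

Working:
C(12,9) = 12·11·10·9·8·7·6·5·4/9! = 79,833,600/362,880 = 220, which does not equal 2,002.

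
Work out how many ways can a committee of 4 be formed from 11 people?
C(11,4) = 11! / (4! × (11-4)!)
         = 11! / (4! × 7!)
         = 330

Answer: 330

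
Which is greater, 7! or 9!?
9!

7!=5,040, 9!=362,880. 9! > 7!.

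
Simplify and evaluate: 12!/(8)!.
This equals 12×11×...×9 = 11,880.

Answer: 11,880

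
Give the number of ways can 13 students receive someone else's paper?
2,290,792,932
Using D(n) = (n-1)[D(n-1) + D(n-2)]:
D(13) = (13-1) × [D(12) + D(11)]
      = 12 × [176214841 + 14684570]
      = 12 × 190899411
      = 2,290,792,932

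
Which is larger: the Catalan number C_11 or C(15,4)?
C_11

Solution: C_11 = C(22,11)/(11+1) = 705,432/12 = 58,786; C(15,4) = 1,365.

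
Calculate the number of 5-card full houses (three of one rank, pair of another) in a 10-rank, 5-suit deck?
9,000

Working:
Triple rank: 10. Triple suits: C(5,3)=10. Pair rank: 9. Pair suits: C(5,2)=10. Total: 9,000.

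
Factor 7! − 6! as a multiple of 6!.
6 × 6! = 4,320

Working:
7! − 6! = 7·6! − 6! = (7 − 1)·6! = 6 × 6! = 4,320.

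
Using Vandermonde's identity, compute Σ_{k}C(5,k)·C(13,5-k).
= C(5+13,5) = C(18,5) = 8,568.
Final answer: 8,568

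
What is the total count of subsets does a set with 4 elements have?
Each element can be included or excluded: 2^4 = 16.
Final answer: 16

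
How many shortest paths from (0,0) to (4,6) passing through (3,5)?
112
To (3,5): C(8,3)=56. From there: C(2,1)=2. Total: 112.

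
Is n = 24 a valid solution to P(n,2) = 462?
P(24,2) = 24·23 = 552, which does not equal 462.

Answer: No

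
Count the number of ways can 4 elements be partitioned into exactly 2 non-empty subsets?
7

Explanation: This equals S(4,2), the Stirling number of the 2nd kind.
Using the Stirling recurrence: S(n,k) = k·S(n-1,k) + S(n-1,k-1)
S(4,2) = 2·S(3,2) + S(3,1)
         = 2·3 + 1
         = 6 + 1
         = 7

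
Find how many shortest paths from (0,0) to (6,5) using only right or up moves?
462

Reasoning: Choose 6 rights from 11 moves: C(11,6) = 462.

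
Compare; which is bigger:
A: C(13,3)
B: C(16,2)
A=C(13,3)=286, B=C(16,2)=120.
Final answer: A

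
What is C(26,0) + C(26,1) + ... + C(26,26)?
67,108,864

Sum of binomial coefficients = 2^26 = 67,108,864.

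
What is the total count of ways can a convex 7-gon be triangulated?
42

Working:
Using the Catalan number formula: C_n = C(2n, n) / (n+1)
C_5 = C(10, 5) / (5+1)
     = 252 / 6
     = 42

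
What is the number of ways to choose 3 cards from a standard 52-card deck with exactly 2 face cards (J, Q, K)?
2,640

Explanation: 12 face cards and 40 non-face cards: C(12,2) × C(40,1) = 66 × 40 = 2,640.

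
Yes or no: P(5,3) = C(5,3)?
No

Solution: P(5,3) = 60 but C(5,3) = 10; they differ by a factor of 3! = 6, so the statement does not hold.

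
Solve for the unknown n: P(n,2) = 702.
27

P(n,2) = n(n−1) is increasing in n; n(n−1) ≈ (n−0.5)^2 = 702 gives n ≈ 27.0. Check: P(25,2) = 600, P(26,2) = 650, P(27,2) = 702 ✓. So n = 27.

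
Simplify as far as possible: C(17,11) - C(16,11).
8,008

Solution: C(17,11) - C(16,11) = C(16,10) = 8,008.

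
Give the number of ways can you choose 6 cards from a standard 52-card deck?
20,358,520

C(52,6) = 20,358,520.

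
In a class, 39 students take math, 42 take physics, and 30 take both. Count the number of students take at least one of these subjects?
|A∪B| = |A|+|B|-|A∩B| = 39+42-30 = 51.
Final answer: 51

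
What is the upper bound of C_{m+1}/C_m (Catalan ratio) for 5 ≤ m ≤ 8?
17/5

Solution: C_{m+1}/C_m = 2(2m+1)/(m+2), which increases with m. Maximum at m = 8: 2·17/10 = 17/5.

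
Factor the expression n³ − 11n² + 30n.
n(n − 5)(n − 6)

Explanation: n³ − 11n² + 30n = n(n² − 11n + 30) = n(n − 5)(n − 6).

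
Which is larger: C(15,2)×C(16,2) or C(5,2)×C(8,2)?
C(15,2)×C(16,2)

Working:
C(15,2)×C(16,2)=12,600, C(5,2)×C(8,2)=280.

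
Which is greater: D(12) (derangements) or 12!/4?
D(12)

Explanation: D(12) = (12-1)·[D(11) + D(10)] = 11·[14,684,570 + 1,334,961] = 176,214,841; 12!/4 = 479,001,600/4 = 119,750,400.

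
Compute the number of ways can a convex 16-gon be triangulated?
Using the Catalan number formula: C_n = C(2n, n) / (n+1)
C_14 = C(28, 14) / (14+1)
     = 40116600 / 15
     = 2,674,440
Final answer: 2,674,440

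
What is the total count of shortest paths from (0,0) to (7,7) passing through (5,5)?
1,512

Reasoning: To (5,5): C(10,5)=252. From there: C(4,2)=6. Total: 1,512.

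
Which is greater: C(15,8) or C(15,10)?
C(15,8)

Working:
C(15,8)=6,435, C(15,10)=3,003.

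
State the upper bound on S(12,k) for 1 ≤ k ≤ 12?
1,379,400

Solution: Row S(12,k) for k = 1..12 (via S(n,k) = k·S(n−1,k) + S(n−1,k−1)): 1, 2,047, 86,526, 611,501, 1,379,400, 1,323,652, 627,396, 159,027, 22,275, 1,705, 66, 1. The row is unimodal; maximum at k = 5: 1,379,400.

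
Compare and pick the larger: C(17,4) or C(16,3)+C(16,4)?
Equal

Working:
By Pascal's identity: C(17,4) = C(16,3)+C(16,4) = 2,380. Equal.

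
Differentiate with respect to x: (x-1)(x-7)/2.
(2x - 8)/2

d/dx[(x-1)(x-7)] = (x-7) + (x-1) = 2x - 8. Dividing by 2 gives (2x - 8)/2.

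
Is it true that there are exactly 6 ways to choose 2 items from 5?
False

C(5,2) = 10 ≠ 6.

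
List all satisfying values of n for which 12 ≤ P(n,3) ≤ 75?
4, 5

Reasoning: P(3,3)=6; P(4,3)=24; P(5,3)=60; P(6,3)=120. So valid n = 4, 5.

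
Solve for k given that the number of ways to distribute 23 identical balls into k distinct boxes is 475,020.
Stars and bars: the count is C(23+k−1, k−1), increasing in k. k=5: C(27,4) = 17,550, k=6: C(28,5) = 98,280, k=7: C(29,6) = 475,020 ✓. So k = 7.
Final answer: 7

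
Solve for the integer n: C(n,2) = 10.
5

Reasoning: C(n,2) = n(n−1)/2! is increasing in n, and n(n−1) = 2!·10 = 20 ≈ (n−0.5)^2 gives n ≈ 5.0. Check: C(3,2) = 3, C(4,2) = 6, C(5,2) = 10 ✓. So n = 5.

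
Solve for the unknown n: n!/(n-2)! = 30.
n!/(n-2)! = n×(n-1), a product of 2 consecutive integers ≈ (n−0.5)^2. 30^(1/2) + 0.5 ≈ 6.0; check n = 6: 6×5 = 30 ✓. So n = 6.

Answer: 6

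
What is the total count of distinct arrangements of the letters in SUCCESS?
Word has 7 letters (S=3, U=1, C=2, E=1). Arrangements: 7!/Π(k!) = 420.

Answer: 420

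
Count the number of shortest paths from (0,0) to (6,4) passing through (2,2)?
90

Reasoning: To (2,2): C(4,2)=6. From there: C(6,4)=15. Total: 90.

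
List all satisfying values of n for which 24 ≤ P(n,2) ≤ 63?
6, 7, 8
P(5,2)=20; P(6,2)=30; P(7,2)=42; P(8,2)=56; P(9,2)=72. So valid n = 6, 7, 8.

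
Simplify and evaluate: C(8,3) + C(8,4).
126

Working:
By Pascal's identity: C(9,4) = 126.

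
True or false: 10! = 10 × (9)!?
True

Reasoning: By definition n! = n × (n-1)!, so 10! = 10 × 9!.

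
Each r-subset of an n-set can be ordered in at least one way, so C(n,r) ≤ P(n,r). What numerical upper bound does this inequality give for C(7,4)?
840

Solution: P(7,4) = 7·6·5·4 = 840, so C(7,4) ≤ 840. (The bound is loose by a factor of 4! = 24: C(7,4) = 840/24 = 35.)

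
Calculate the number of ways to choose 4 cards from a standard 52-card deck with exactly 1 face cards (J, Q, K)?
12 face cards and 40 non-face cards: C(12,1) × C(40,3) = 12 × 9,880 = 118,560.

Answer: 118,560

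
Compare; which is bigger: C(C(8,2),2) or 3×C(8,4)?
C(C(8,2),2)

Explanation: C(C(8,2),2)=378, 3×C(8,4)=210.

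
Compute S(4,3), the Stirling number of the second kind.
6
Using the Stirling recurrence: S(n,k) = k·S(n-1,k) + S(n-1,k-1)
S(4,3) = 3·S(3,3) + S(3,2)
         = 3·1 + 3
         = 3 + 3
         = 6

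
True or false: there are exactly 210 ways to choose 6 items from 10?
True

Reasoning: C(10,6) = 210.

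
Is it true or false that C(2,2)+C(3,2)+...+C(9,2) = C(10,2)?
False
Hockey stick identity gives Σ = C(10,3) = 120; RHS C(10,2) = 45.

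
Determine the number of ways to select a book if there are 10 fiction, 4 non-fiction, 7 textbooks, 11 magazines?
32

Solution: By the addition principle: 10 + 4 + 7 + 11 = 32.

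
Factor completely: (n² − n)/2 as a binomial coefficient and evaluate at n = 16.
(n² − n)/2 = n(n−1)/2 = C(n,2). At n = 16: C(16,2) = 120.

Answer: C(n,2); C(16,2) = 120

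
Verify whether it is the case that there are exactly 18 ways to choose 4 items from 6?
C(6,4) = 15 ≠ 18.

Answer: False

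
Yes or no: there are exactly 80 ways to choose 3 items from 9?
No

Reasoning: C(9,3) = 84 ≠ 80.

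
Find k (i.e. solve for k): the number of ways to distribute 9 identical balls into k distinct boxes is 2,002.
Stars and bars: the count is C(9+k−1, k−1), increasing in k. k=4: C(12,3) = 220, k=5: C(13,4) = 715, k=6: C(14,5) = 2,002 ✓. So k = 6.

Answer: 6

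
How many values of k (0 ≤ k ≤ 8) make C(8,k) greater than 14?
5

Reasoning: Row 8 is unimodal and symmetric about k=8/2. C(8,1)=8 ≤ 14; C(8,2)=28 > 14; by symmetry C(8,k) > 14 for k = 2..6. That's 6 - 2 + 1 = 5 values.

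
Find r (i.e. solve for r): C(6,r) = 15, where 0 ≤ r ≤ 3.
2

Solution: C(6,r) is increasing for 0 ≤ r ≤ 3. Stepping up (C(6,r+1) = C(6,r)·(6−r)/(r+1)): C(6,1) = 6, C(6,2) = 15 ✓. So r = 2.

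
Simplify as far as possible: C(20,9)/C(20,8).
4/3

Solution: C(n,k+1)/C(n,k) = (n−k)/(k+1). Here (20−8)/(8+1) = 12/9 = 4/3.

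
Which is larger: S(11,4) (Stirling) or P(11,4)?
S(11,4)

S(11,4) = 4·S(10,4) + S(10,3) = 4·34,105 + 9,330 = 145,750; P(11,4) = 7,920.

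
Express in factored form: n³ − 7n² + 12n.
n(n − 3)(n − 4)

n³ − 7n² + 12n = n(n² − 7n + 12) = n(n − 3)(n − 4).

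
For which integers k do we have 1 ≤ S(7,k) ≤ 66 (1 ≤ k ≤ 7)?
1, 2, 6, 7

Working:
S(7,1)=1; S(7,2)=63; S(7,3)=301; S(7,4)=350; S(7,5)=140; S(7,6)=21; S(7,7)=1. So valid k = 1, 2, 6, 7.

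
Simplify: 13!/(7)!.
1,235,520

This equals 13×12×...×8 = 1,235,520.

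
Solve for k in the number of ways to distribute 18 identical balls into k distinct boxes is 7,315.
Stars and bars: the count is C(18+k−1, k−1), increasing in k. k=3: C(20,2) = 190, k=4: C(21,3) = 1,330, k=5: C(22,4) = 7,315 ✓. So k = 5.
Final answer: 5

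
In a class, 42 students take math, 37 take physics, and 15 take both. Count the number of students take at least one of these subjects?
|A∪B| = |A|+|B|-|A∩B| = 42+37-15 = 64.

Answer: 64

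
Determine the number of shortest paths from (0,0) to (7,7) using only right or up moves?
3,432

Choose 7 rights from 14 moves: C(14,7) = 3,432.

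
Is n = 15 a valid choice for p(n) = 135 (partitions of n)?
No
Pentagonal recurrence p(n) = p(n−1) + p(n−2) − p(n−5) − p(n−7) + …: p(15) = p(14) + p(13) − p(10) − p(8) + p(3) + p(0) = 135 + 101 − 42 − 22 + 3 + 1 = 176, which does not equal 135.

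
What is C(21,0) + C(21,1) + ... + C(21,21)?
Sum of binomial coefficients = 2^21 = 2,097,152.
Final answer: 2,097,152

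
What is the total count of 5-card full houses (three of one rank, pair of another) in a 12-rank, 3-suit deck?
396
Triple rank: 12. Triple suits: C(3,3)=1. Pair rank: 11. Pair suits: C(3,2)=3. Total: 396.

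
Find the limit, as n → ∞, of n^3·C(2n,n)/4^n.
∞

Explanation: C(2n,n) ~ 4^n/√(πn), so n^3·C(2n,n)/4^n ~ n^(3 − 1/2)/√π → ∞.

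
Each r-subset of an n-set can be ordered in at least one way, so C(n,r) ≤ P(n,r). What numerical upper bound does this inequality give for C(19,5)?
1,395,360

Working:
P(19,5) = 19·18·17·16·15 = 1,395,360, so C(19,5) ≤ 1,395,360. (The bound is loose by a factor of 5! = 120: C(19,5) = 1,395,360/120 = 11,628.)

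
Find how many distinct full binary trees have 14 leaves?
Using the Catalan number formula: C_n = C(2n, n) / (n+1)
C_13 = C(26, 13) / (13+1)
     = 10400600 / 14
     = 742,900

Answer: 742,900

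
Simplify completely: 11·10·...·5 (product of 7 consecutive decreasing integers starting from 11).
1,663,200

This is P(11,7) = 11!/(4)! = 1,663,200.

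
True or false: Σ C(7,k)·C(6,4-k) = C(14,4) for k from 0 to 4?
False

Solution: Vandermonde's identity gives C(13,4) = 715; RHS C(14,4) = 1,001.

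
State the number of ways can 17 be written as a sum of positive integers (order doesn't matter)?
297
Pentagonal recurrence p(n) = p(n−1) + p(n−2) − p(n−5) − p(n−7) + …: p(17) = p(16) + p(15) − p(12) − p(10) + p(5) + p(2) = 231 + 176 − 77 − 42 + 7 + 2 = 297.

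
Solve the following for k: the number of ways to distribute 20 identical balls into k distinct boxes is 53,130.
Stars and bars: the count is C(20+k−1, k−1), increasing in k. k=4: C(23,3) = 1,771, k=5: C(24,4) = 10,626, k=6: C(25,5) = 53,130 ✓. So k = 6.

Answer: 6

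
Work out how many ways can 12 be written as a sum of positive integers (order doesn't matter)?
77
Pentagonal recurrence p(n) = p(n−1) + p(n−2) − p(n−5) − p(n−7) + …: p(12) = p(11) + p(10) − p(7) − p(5) + p(0) = 56 + 42 − 15 − 7 + 1 = 77.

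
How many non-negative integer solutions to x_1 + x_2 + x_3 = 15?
136

C(15+3-1, 3-1) = 136.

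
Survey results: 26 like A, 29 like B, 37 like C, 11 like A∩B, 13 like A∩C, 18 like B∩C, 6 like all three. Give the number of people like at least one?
|A∪B∪C| = 26+29+37-11-13-18+6 = 56.

Answer: 56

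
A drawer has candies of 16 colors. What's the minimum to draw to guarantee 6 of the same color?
81

Working:
Worst case: 5 of each = 80. One more: 81.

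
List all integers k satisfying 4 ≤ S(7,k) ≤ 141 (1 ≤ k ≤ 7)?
2, 5, 6

Reasoning: S(7,1)=1; S(7,2)=63; S(7,3)=301; S(7,4)=350; S(7,5)=140; S(7,6)=21; S(7,7)=1. So valid k = 2, 5, 6.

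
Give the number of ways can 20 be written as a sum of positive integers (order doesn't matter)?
627
Pentagonal recurrence p(n) = p(n−1) + p(n−2) − p(n−5) − p(n−7) + …: p(20) = p(19) + p(18) − p(15) − p(13) + p(8) + p(5) = 490 + 385 − 176 − 101 + 22 + 7 = 627.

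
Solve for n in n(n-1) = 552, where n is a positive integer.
24

Solution: n² − n − 552 = 0, so n = (1 ± √(1 + 4·552))/2 = (1 ± √2,209)/2 = (1 ± 47)/2, i.e. n = 24 or n = -23. Taking the positive root, n = 24 (check: 24×23 = 552).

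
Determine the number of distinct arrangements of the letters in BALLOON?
1,260

Reasoning: Word has 7 letters (B=1, A=1, L=2, O=2, N=1). Arrangements: 7!/Π(k!) = 1,260.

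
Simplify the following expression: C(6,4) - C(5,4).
C(6,4) - C(5,4) = C(5,3) = 10.
Final answer: 10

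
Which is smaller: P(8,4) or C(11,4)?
P(8,4)=1,680, C(11,4)=330.
Final answer: C(11,4)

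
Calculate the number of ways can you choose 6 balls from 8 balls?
28

Explanation: C(8,6) = 8! / (6! × (8-6)!)
         = 8! / (6! × 2!)
         = 28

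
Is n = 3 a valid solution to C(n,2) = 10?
C(3,2) = 3·2/2! = 6/2 = 3, which does not equal 10.

Answer: No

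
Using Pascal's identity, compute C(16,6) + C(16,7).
19,448

C(16,6) + C(16,7) = C(17,7) = 19,448.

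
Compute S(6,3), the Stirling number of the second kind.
90

Explanation: Using the Stirling recurrence: S(n,k) = k·S(n-1,k) + S(n-1,k-1)
S(6,3) = 3·S(5,3) + S(5,2)
         = 3·25 + 15
         = 75 + 15
         = 90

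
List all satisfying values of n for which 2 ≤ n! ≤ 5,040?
2, 3, 4, 5, 6, 7

Working:
n! is strictly increasing; 2! = 2 and 7! = 5,040, so valid n = 2, 3, 4, 5, 6, 7.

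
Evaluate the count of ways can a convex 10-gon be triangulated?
Using the Catalan number formula: C_n = C(2n, n) / (n+1)
C_8 = C(16, 8) / (8+1)
     = 12870 / 9
     = 1,430
Final answer: 1,430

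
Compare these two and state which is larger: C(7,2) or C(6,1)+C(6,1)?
C(7,2)=21; C(6,1)+C(6,1)=6+6=12.

Answer: C(7,2)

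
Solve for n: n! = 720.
n! is strictly increasing. 4! = 24, 5! = 120, 6! = 720 ✓. So n = 6.

Answer: 6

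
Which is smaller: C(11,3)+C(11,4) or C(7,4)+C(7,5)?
First=495, Second=56.

Answer: C(7,4)+C(7,5)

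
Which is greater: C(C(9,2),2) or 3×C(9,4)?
C(C(9,2),2)

Solution: C(C(9,2),2)=630, 3×C(9,4)=378.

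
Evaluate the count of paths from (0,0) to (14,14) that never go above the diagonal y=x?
2,674,440

Counted by the Catalan number C_14: C_14 = C(28,14)/(14+1) = 40,116,600/15 = 2,674,440.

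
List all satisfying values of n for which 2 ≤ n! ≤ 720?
2, 3, 4, 5, 6

Explanation: n! is strictly increasing; 2! = 2 and 6! = 720, so valid n = 2, 3, 4, 5, 6.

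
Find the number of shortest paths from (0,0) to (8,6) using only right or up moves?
3,003
Choose 8 rights from 14 moves: C(14,8) = 3,003.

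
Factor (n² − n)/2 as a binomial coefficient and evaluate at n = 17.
(n² − n)/2 = n(n−1)/2 = C(n,2). At n = 17: C(17,2) = 136.

Answer: C(n,2); C(17,2) = 136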